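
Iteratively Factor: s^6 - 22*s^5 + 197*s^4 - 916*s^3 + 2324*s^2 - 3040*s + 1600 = (s - 2)*(s^5 - 20*s^4 + 157*s^3 - 602*s^2 + 1120*s - 800) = (s - 5)*(s - 2)*(s^4 - 15*s^3 + 82*s^2 - 192*s + 160) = (s - 5)^2*(s - 2)*(s^3 - 10*s^2 + 32*s - 32) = (s - 5)^2*(s - 4)*(s - 2)*(s^2 - 6*s + 8) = (s - 5)^2*(s - 4)*(s - 2)^2*(s - 4)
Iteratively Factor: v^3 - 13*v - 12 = (v - 4)*(v^2 + 4*v + 3) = (v - 4)*(v + 3)*(v + 1)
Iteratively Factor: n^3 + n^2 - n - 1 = (n + 1)*(n^2 - 1) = (n + 1)^2*(n - 1)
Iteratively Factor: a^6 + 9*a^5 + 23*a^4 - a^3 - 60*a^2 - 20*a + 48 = (a + 2)*(a^5 + 7*a^4 + 9*a^3 - 19*a^2 - 22*a + 24) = (a + 2)*(a + 3)*(a^4 + 4*a^3 - 3*a^2 - 10*a + 8) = (a + 2)^2*(a + 3)*(a^3 + 2*a^2 - 7*a + 4) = (a + 2)^2*(a + 3)*(a + 4)*(a^2 - 2*a + 1) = (a - 1)*(a + 2)^2*(a + 3)*(a + 4)*(a - 1)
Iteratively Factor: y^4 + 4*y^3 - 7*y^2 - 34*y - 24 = (y + 1)*(y^3 + 3*y^2 - 10*y - 24) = (y + 1)*(y + 2)*(y^2 + y - 12) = (y - 3)*(y + 1)*(y + 2)*(y + 4)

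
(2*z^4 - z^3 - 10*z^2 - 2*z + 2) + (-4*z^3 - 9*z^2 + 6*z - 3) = 2*z^4 - 5*z^3 - 19*z^2 + 4*z - 1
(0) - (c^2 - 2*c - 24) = -c^2 + 2*c + 24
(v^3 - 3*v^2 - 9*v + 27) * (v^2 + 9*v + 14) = v^5 + 6*v^4 - 22*v^3 - 96*v^2 + 117*v + 378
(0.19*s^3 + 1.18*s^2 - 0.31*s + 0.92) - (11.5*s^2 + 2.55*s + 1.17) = 0.19*s^3 - 10.32*s^2 - 2.86*s - 0.25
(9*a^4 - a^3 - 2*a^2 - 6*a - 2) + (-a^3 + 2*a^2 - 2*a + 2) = 9*a^4 - 2*a^3 - 8*a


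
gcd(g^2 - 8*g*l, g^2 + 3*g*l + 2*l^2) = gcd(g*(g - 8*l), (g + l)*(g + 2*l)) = 1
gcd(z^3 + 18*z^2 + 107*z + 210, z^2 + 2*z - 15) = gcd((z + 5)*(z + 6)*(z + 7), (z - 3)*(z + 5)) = z + 5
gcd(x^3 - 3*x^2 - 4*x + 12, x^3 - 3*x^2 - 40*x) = 1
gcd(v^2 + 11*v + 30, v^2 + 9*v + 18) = v + 6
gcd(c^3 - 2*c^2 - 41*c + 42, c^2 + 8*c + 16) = 1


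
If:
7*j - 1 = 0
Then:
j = 1/7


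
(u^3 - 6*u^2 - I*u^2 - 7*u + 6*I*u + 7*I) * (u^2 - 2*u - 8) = u^5 - 8*u^4 - I*u^4 - 3*u^3 + 8*I*u^3 + 62*u^2 + 3*I*u^2 + 56*u - 62*I*u - 56*I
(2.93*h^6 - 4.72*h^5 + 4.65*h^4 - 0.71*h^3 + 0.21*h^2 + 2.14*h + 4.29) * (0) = 0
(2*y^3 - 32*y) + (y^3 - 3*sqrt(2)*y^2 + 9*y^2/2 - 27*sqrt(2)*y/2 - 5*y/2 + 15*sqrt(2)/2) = 3*y^3 - 3*sqrt(2)*y^2 + 9*y^2/2 - 69*y/2 - 27*sqrt(2)*y/2 + 15*sqrt(2)/2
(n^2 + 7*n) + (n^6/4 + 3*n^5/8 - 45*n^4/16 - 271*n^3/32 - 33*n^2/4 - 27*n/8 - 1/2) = n^6/4 + 3*n^5/8 - 45*n^4/16 - 271*n^3/32 - 29*n^2/4 + 29*n/8 - 1/2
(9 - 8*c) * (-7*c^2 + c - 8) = 56*c^3 - 71*c^2 + 73*c - 72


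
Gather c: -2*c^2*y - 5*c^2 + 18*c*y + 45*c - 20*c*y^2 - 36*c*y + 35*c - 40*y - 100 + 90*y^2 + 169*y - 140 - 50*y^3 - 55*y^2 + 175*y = c^2*(-2*y - 5) + c*(-20*y^2 - 18*y + 80) - 50*y^3 + 35*y^2 + 304*y - 240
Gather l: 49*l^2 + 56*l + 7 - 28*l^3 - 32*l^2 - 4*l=-28*l^3 + 17*l^2 + 52*l + 7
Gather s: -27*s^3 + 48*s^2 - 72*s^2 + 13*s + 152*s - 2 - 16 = -27*s^3 - 24*s^2 + 165*s - 18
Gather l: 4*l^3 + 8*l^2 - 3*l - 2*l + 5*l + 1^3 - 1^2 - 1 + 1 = 4*l^3 + 8*l^2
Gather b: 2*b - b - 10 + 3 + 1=b - 6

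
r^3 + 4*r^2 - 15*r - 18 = (r - 3)*(r + 1)*(r + 6)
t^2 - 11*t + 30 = (t - 6)*(t - 5)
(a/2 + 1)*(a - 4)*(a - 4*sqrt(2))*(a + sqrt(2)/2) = a^4/2 - 7*sqrt(2)*a^3/4 - a^3 - 6*a^2 + 7*sqrt(2)*a^2/2 + 4*a + 14*sqrt(2)*a + 16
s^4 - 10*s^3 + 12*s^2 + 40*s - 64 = (s - 8)*(s - 2)^2*(s + 2)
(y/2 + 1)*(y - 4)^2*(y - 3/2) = y^4/2 - 15*y^3/4 + 9*y^2/2 + 16*y - 24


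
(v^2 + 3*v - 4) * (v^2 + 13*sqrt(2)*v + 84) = v^4 + 3*v^3 + 13*sqrt(2)*v^3 + 39*sqrt(2)*v^2 + 80*v^2 - 52*sqrt(2)*v + 252*v - 336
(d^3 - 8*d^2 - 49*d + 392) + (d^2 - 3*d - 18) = d^3 - 7*d^2 - 52*d + 374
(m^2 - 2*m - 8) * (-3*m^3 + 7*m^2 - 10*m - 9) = -3*m^5 + 13*m^4 - 45*m^2 + 98*m + 72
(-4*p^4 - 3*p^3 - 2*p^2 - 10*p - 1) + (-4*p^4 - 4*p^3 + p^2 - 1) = -8*p^4 - 7*p^3 - p^2 - 10*p - 2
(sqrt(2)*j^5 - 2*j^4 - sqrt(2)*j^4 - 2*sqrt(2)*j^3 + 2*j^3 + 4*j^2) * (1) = sqrt(2)*j^5 - 2*j^4 - sqrt(2)*j^4 - 2*sqrt(2)*j^3 + 2*j^3 + 4*j^2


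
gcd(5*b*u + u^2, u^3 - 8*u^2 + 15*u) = u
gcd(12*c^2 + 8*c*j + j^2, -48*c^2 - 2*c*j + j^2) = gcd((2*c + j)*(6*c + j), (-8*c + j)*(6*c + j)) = 6*c + j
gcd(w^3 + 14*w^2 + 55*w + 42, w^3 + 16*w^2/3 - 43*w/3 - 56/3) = w^2 + 8*w + 7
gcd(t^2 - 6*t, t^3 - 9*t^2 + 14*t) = t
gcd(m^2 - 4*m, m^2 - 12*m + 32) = m - 4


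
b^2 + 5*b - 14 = (b - 2)*(b + 7)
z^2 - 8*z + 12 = (z - 6)*(z - 2)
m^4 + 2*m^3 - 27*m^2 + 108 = (m - 3)^2*(m + 2)*(m + 6)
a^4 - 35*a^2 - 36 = (a - 6)*(a + 6)*(-I*a + 1)*(I*a + 1)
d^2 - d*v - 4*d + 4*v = (d - 4)*(d - v)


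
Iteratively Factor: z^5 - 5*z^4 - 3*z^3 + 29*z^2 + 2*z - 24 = (z + 1)*(z^4 - 6*z^3 + 3*z^2 + 26*z - 24) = (z - 3)*(z + 1)*(z^3 - 3*z^2 - 6*z + 8) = (z - 4)*(z - 3)*(z + 1)*(z^2 + z - 2) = (z - 4)*(z - 3)*(z + 1)*(z + 2)*(z - 1)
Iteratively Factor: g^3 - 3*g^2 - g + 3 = (g - 1)*(g^2 - 2*g - 3) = (g - 3)*(g - 1)*(g + 1)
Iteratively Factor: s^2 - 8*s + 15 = (s - 3)*(s - 5)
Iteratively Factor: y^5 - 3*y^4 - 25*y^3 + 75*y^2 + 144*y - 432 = (y - 3)*(y^4 - 25*y^2 + 144) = (y - 3)^2*(y^3 + 3*y^2 - 16*y - 48) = (y - 3)^2*(y + 3)*(y^2 - 16) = (y - 3)^2*(y + 3)*(y + 4)*(y - 4)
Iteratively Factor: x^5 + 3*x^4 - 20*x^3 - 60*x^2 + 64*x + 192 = (x + 2)*(x^4 + x^3 - 22*x^2 - 16*x + 96) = (x + 2)*(x + 3)*(x^3 - 2*x^2 - 16*x + 32) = (x - 2)*(x + 2)*(x + 3)*(x^2 - 16) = (x - 4)*(x - 2)*(x + 2)*(x + 3)*(x + 4)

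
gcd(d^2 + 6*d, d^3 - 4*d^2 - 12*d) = d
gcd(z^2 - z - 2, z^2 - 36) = 1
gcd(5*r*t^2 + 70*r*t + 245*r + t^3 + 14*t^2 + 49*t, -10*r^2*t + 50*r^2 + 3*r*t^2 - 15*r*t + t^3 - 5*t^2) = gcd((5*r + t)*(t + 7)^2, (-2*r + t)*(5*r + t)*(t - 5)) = 5*r + t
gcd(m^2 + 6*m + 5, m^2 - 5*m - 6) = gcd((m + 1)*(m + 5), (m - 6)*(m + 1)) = m + 1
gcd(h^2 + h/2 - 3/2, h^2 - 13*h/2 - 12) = h + 3/2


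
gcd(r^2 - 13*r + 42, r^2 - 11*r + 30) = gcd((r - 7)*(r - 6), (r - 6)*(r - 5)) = r - 6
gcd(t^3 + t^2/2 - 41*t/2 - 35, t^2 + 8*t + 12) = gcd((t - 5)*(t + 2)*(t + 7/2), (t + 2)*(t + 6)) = t + 2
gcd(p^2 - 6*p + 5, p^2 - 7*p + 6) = p - 1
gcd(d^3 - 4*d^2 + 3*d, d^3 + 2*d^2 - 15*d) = d^2 - 3*d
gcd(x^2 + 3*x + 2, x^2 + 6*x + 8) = x + 2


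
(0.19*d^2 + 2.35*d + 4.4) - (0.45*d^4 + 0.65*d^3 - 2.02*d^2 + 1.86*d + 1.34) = -0.45*d^4 - 0.65*d^3 + 2.21*d^2 + 0.49*d + 3.06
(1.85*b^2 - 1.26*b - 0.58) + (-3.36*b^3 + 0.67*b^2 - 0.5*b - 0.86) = -3.36*b^3 + 2.52*b^2 - 1.76*b - 1.44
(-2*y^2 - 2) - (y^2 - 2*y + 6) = -3*y^2 + 2*y - 8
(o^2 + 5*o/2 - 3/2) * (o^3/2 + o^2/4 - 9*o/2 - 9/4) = o^5/2 + 3*o^4/2 - 37*o^3/8 - 111*o^2/8 + 9*o/8 + 27/8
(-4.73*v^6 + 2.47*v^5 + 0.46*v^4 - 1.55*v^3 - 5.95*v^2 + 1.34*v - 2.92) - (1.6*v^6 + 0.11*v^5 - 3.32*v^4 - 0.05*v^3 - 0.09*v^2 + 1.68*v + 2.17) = -6.33*v^6 + 2.36*v^5 + 3.78*v^4 - 1.5*v^3 - 5.86*v^2 - 0.34*v - 5.09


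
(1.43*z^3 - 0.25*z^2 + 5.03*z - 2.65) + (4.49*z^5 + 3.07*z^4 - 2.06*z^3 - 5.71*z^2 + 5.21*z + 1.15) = 4.49*z^5 + 3.07*z^4 - 0.63*z^3 - 5.96*z^2 + 10.24*z - 1.5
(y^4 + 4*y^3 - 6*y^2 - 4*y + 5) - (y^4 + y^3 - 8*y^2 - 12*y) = 3*y^3 + 2*y^2 + 8*y + 5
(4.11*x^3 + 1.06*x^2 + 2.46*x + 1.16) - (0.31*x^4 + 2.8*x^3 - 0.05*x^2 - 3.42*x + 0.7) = -0.31*x^4 + 1.31*x^3 + 1.11*x^2 + 5.88*x + 0.46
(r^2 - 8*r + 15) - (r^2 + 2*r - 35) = 50 - 10*r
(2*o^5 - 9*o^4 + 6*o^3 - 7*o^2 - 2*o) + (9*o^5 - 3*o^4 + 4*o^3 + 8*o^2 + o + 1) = 11*o^5 - 12*o^4 + 10*o^3 + o^2 - o + 1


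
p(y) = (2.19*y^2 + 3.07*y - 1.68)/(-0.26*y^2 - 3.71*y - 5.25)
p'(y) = (0.52*y + 3.71)*(2.19*y^2 + 3.07*y - 1.68)/(-0.26*y^2 - 3.71*y - 5.25)^2 + (4.38*y + 3.07)/(-0.26*y^2 - 3.71*y - 5.25)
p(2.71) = -1.32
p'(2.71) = -0.48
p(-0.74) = 1.04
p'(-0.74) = -1.24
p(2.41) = -1.17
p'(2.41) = -0.50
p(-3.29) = 2.88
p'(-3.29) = -1.35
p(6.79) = -2.83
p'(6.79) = -0.29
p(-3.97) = 3.84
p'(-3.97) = -1.49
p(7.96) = -3.15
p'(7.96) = -0.26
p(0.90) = -0.32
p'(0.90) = -0.64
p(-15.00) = -54.94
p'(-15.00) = -20.01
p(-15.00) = -54.94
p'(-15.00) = -20.01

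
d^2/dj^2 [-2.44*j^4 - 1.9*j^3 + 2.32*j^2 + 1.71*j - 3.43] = -29.28*j^2 - 11.4*j + 4.64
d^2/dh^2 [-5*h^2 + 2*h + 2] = -10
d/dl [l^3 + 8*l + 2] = 3*l^2 + 8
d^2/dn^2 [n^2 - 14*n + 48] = 2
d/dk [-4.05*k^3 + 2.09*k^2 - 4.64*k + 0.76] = -12.15*k^2 + 4.18*k - 4.64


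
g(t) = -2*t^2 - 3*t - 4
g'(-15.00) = 57.00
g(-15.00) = -409.00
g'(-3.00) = 9.00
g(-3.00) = -13.00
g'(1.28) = -8.12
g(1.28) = -11.12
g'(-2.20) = 5.80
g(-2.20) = -7.08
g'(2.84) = -14.36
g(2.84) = -28.65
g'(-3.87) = 12.48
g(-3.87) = -22.34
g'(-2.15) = 5.60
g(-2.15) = -6.80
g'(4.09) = -19.36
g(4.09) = -49.73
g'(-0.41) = -1.36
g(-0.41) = -3.11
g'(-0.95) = 0.80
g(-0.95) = -2.96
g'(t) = -4*t - 3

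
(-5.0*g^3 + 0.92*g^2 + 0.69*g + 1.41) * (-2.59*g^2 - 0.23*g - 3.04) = 12.95*g^5 - 1.2328*g^4 + 13.2013*g^3 - 6.6074*g^2 - 2.4219*g - 4.2864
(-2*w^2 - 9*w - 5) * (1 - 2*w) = 4*w^3 + 16*w^2 + w - 5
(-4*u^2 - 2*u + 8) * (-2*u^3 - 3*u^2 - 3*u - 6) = 8*u^5 + 16*u^4 + 2*u^3 + 6*u^2 - 12*u - 48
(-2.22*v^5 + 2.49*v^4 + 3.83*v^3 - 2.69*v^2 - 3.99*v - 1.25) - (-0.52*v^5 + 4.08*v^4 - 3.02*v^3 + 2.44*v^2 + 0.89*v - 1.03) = -1.7*v^5 - 1.59*v^4 + 6.85*v^3 - 5.13*v^2 - 4.88*v - 0.22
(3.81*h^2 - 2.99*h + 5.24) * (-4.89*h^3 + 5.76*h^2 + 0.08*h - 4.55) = -18.6309*h^5 + 36.5667*h^4 - 42.5412*h^3 + 12.6077*h^2 + 14.0237*h - 23.842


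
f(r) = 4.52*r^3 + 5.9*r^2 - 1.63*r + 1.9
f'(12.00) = 2092.61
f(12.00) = 8642.50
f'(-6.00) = 415.73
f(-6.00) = -752.24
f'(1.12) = 28.60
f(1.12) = 13.83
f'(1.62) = 53.07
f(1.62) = 33.96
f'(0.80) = 16.49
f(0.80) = 6.69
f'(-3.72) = 142.12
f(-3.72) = -143.07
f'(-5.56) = 351.95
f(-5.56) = -583.54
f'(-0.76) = -2.77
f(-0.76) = 4.56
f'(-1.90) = 24.90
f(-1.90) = -4.71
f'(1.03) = 24.91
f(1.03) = 11.42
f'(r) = 13.56*r^2 + 11.8*r - 1.63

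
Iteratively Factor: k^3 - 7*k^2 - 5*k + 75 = (k - 5)*(k^2 - 2*k - 15) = (k - 5)*(k + 3)*(k - 5)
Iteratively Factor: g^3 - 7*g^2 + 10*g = (g - 2)*(g^2 - 5*g) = (g - 5)*(g - 2)*(g)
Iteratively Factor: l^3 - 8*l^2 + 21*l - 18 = (l - 3)*(l^2 - 5*l + 6) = (l - 3)*(l - 2)*(l - 3)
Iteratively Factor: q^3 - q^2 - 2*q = (q + 1)*(q^2 - 2*q) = q*(q + 1)*(q - 2)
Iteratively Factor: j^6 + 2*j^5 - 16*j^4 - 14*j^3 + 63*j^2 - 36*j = (j)*(j^5 + 2*j^4 - 16*j^3 - 14*j^2 + 63*j - 36) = j*(j + 3)*(j^4 - j^3 - 13*j^2 + 25*j - 12) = j*(j - 1)*(j + 3)*(j^3 - 13*j + 12) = j*(j - 1)^2*(j + 3)*(j^2 + j - 12) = j*(j - 1)^2*(j + 3)*(j + 4)*(j - 3)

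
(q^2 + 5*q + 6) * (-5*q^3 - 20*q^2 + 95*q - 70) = -5*q^5 - 45*q^4 - 35*q^3 + 285*q^2 + 220*q - 420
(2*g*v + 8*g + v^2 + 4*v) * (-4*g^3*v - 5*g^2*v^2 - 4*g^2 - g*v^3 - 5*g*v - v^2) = -8*g^4*v^2 - 32*g^4*v - 14*g^3*v^3 - 56*g^3*v^2 - 8*g^3*v - 32*g^3 - 7*g^2*v^4 - 28*g^2*v^3 - 14*g^2*v^2 - 56*g^2*v - g*v^5 - 4*g*v^4 - 7*g*v^3 - 28*g*v^2 - v^4 - 4*v^3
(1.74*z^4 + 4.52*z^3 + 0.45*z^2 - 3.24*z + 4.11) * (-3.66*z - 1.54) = -6.3684*z^5 - 19.2228*z^4 - 8.6078*z^3 + 11.1654*z^2 - 10.053*z - 6.3294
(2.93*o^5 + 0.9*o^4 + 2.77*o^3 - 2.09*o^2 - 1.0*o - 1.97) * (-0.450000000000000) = -1.3185*o^5 - 0.405*o^4 - 1.2465*o^3 + 0.9405*o^2 + 0.45*o + 0.8865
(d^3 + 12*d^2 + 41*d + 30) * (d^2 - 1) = d^5 + 12*d^4 + 40*d^3 + 18*d^2 - 41*d - 30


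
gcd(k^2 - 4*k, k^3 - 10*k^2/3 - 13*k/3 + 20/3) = k - 4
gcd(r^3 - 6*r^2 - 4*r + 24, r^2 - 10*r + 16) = r - 2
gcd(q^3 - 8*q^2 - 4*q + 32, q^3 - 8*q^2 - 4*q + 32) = q^3 - 8*q^2 - 4*q + 32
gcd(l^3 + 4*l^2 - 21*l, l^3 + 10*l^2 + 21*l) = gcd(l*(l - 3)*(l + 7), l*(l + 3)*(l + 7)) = l^2 + 7*l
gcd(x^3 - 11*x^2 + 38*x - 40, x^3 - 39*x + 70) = x^2 - 7*x + 10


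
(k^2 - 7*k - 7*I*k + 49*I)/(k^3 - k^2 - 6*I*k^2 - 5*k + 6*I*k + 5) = (k^2 - 7*k*(1 + I) + 49*I)/(k^3 - k^2*(1 + 6*I) + k*(-5 + 6*I) + 5)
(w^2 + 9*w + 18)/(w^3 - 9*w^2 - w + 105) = (w + 6)/(w^2 - 12*w + 35)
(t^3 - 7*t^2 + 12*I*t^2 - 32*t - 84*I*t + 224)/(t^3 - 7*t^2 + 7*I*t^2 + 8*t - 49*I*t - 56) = (t + 4*I)/(t - I)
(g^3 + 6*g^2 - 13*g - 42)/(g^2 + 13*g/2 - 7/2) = 2*(g^2 - g - 6)/(2*g - 1)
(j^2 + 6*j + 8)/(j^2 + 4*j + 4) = (j + 4)/(j + 2)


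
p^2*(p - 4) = p^3 - 4*p^2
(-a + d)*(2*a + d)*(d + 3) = -2*a^2*d - 6*a^2 + a*d^2 + 3*a*d + d^3 + 3*d^2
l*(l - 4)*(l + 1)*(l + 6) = l^4 + 3*l^3 - 22*l^2 - 24*l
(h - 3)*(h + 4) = h^2 + h - 12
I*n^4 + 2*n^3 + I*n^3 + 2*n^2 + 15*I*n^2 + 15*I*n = n*(n - 5*I)*(n + 3*I)*(I*n + I)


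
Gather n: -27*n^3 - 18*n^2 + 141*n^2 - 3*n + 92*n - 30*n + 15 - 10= -27*n^3 + 123*n^2 + 59*n + 5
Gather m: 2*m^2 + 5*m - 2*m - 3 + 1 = 2*m^2 + 3*m - 2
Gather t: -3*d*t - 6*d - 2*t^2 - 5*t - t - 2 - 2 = -6*d - 2*t^2 + t*(-3*d - 6) - 4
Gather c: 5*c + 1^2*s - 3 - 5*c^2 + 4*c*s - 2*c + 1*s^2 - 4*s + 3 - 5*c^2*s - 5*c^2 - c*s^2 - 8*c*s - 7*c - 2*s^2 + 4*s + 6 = c^2*(-5*s - 10) + c*(-s^2 - 4*s - 4) - s^2 + s + 6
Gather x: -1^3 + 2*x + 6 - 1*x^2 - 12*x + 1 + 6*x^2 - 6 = 5*x^2 - 10*x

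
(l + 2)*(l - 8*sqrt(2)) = l^2 - 8*sqrt(2)*l + 2*l - 16*sqrt(2)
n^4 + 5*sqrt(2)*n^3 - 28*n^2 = n^2*(n - 2*sqrt(2))*(n + 7*sqrt(2))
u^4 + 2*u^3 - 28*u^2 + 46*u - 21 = (u - 3)*(u - 1)^2*(u + 7)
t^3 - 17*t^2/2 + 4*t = t*(t - 8)*(t - 1/2)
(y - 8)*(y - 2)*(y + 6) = y^3 - 4*y^2 - 44*y + 96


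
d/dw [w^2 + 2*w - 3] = 2*w + 2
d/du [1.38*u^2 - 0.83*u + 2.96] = 2.76*u - 0.83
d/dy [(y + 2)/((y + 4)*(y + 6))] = (-y^2 - 4*y + 4)/(y^4 + 20*y^3 + 148*y^2 + 480*y + 576)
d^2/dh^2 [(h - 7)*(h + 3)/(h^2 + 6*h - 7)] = 4*(-5*h^3 - 21*h^2 - 231*h - 511)/(h^6 + 18*h^5 + 87*h^4 - 36*h^3 - 609*h^2 + 882*h - 343)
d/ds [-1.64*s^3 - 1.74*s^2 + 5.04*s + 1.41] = -4.92*s^2 - 3.48*s + 5.04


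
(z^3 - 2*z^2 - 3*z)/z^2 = z - 2 - 3/z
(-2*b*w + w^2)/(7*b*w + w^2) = (-2*b + w)/(7*b + w)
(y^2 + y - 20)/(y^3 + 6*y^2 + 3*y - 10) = (y - 4)/(y^2 + y - 2)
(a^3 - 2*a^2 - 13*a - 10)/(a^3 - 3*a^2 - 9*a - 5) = (a + 2)/(a + 1)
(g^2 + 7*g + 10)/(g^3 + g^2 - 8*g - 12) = (g + 5)/(g^2 - g - 6)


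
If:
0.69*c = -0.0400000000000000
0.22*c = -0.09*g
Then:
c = -0.06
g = 0.14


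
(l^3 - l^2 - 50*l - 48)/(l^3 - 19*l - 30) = (-l^3 + l^2 + 50*l + 48)/(-l^3 + 19*l + 30)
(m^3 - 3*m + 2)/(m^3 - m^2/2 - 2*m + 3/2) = 2*(m + 2)/(2*m + 3)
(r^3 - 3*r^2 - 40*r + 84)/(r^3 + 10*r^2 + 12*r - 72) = (r - 7)/(r + 6)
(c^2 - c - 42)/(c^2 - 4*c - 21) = (c + 6)/(c + 3)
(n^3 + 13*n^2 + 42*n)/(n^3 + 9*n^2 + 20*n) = (n^2 + 13*n + 42)/(n^2 + 9*n + 20)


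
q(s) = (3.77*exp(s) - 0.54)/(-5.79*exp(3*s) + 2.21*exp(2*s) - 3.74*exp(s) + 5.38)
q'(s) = (3.77*exp(s) - 0.54)*(17.37*exp(3*s) - 4.42*exp(2*s) + 3.74*exp(s))/(-5.79*exp(3*s) + 2.21*exp(2*s) - 3.74*exp(s) + 5.38)^2 + 3.77*exp(s)/(-5.79*exp(3*s) + 2.21*exp(2*s) - 3.74*exp(s) + 5.38) = (43.6566*exp(3*s) - 17.7115*exp(2*s) + 2.3868*exp(s) + 18.263)*exp(s)/(33.5241*exp(6*s) - 25.5918*exp(5*s) + 48.1933*exp(4*s) - 78.8312*exp(3*s) + 37.7672*exp(2*s) - 40.2424*exp(s) + 28.9444)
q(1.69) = -0.02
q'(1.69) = 0.05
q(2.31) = -0.01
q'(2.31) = 0.01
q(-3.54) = -0.08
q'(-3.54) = 0.02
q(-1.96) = -0.00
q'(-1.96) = 0.11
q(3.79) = -0.00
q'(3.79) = 0.00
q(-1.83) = 0.01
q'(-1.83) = 0.13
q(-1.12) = 0.16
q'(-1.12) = 0.35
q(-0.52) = 0.63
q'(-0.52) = 1.81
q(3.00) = 0.00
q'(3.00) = 0.00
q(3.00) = 0.00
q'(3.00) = 0.00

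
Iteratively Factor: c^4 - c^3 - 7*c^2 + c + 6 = (c - 3)*(c^3 + 2*c^2 - c - 2) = (c - 3)*(c + 2)*(c^2 - 1) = (c - 3)*(c + 1)*(c + 2)*(c - 1)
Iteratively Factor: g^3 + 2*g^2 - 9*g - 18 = (g + 2)*(g^2 - 9) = (g - 3)*(g + 2)*(g + 3)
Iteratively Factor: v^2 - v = (v - 1)*(v)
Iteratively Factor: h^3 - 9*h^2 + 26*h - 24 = (h - 2)*(h^2 - 7*h + 12) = (h - 4)*(h - 2)*(h - 3)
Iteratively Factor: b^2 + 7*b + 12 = (b + 3)*(b + 4)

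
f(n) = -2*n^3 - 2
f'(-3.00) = -54.00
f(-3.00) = 52.00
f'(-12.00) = -864.00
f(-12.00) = 3454.00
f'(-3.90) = -91.26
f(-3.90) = 116.64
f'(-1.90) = -21.66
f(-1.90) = 11.72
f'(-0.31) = -0.58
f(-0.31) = -1.94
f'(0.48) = -1.38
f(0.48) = -2.22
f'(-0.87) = -4.54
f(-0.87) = -0.68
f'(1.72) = -17.75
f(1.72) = -12.18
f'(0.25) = -0.38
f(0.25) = -2.03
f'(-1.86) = -20.76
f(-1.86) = 10.87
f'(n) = -6*n^2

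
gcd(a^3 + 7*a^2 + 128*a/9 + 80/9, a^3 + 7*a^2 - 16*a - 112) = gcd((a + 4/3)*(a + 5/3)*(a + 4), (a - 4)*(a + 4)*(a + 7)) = a + 4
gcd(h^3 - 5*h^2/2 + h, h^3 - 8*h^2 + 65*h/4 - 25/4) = h - 1/2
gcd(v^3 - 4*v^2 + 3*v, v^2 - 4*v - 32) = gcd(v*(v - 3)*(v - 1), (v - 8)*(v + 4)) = 1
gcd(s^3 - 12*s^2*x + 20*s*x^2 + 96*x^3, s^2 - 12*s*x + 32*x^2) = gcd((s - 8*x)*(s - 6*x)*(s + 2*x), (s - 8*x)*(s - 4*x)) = -s + 8*x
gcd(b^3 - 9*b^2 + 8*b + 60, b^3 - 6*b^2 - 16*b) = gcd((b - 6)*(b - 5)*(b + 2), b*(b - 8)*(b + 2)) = b + 2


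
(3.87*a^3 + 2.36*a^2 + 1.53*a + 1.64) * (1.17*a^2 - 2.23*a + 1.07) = 4.5279*a^5 - 5.8689*a^4 + 0.668200000000001*a^3 + 1.0321*a^2 - 2.0201*a + 1.7548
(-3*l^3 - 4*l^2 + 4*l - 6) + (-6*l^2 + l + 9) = -3*l^3 - 10*l^2 + 5*l + 3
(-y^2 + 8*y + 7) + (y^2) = 8*y + 7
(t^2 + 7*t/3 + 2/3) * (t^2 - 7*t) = t^4 - 14*t^3/3 - 47*t^2/3 - 14*t/3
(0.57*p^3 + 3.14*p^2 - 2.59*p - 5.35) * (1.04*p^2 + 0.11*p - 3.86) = 0.5928*p^5 + 3.3283*p^4 - 4.5484*p^3 - 17.9693*p^2 + 9.4089*p + 20.651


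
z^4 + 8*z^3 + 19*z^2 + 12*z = z*(z + 1)*(z + 3)*(z + 4)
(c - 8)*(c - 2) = c^2 - 10*c + 16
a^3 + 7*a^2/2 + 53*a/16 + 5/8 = (a + 1/4)*(a + 5/4)*(a + 2)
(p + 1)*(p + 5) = p^2 + 6*p + 5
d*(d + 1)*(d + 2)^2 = d^4 + 5*d^3 + 8*d^2 + 4*d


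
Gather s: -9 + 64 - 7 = 48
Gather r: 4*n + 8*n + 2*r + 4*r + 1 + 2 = 12*n + 6*r + 3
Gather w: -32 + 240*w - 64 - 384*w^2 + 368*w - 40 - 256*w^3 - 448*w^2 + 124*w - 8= -256*w^3 - 832*w^2 + 732*w - 144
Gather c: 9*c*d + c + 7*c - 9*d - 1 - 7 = c*(9*d + 8) - 9*d - 8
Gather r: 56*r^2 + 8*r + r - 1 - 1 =56*r^2 + 9*r - 2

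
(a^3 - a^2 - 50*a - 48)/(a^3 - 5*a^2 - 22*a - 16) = (a + 6)/(a + 2)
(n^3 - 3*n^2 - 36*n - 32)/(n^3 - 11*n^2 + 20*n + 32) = (n + 4)/(n - 4)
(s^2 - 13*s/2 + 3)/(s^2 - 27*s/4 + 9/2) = 2*(2*s - 1)/(4*s - 3)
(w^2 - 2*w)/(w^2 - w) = (w - 2)/(w - 1)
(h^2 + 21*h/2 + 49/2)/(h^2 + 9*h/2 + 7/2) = (h + 7)/(h + 1)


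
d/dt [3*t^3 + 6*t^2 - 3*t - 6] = 9*t^2 + 12*t - 3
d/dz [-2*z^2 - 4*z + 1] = -4*z - 4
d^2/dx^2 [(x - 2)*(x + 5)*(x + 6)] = 6*x + 18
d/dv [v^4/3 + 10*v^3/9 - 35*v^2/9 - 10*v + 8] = 4*v^3/3 + 10*v^2/3 - 70*v/9 - 10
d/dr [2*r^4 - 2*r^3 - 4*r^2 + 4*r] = 8*r^3 - 6*r^2 - 8*r + 4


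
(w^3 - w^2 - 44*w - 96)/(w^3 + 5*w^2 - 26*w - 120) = (w^2 - 5*w - 24)/(w^2 + w - 30)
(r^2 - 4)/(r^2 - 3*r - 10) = (r - 2)/(r - 5)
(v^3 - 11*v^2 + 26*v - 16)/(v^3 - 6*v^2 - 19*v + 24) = (v - 2)/(v + 3)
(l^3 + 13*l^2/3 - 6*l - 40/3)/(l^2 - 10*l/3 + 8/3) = (3*l^2 + 19*l + 20)/(3*l - 4)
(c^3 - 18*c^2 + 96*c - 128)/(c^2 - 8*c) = c - 10 + 16/c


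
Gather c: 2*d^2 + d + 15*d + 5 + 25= 2*d^2 + 16*d + 30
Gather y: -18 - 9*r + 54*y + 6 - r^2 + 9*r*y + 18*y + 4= -r^2 - 9*r + y*(9*r + 72) - 8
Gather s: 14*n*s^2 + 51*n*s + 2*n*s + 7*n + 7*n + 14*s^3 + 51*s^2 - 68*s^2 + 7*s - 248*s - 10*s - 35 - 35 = 14*n + 14*s^3 + s^2*(14*n - 17) + s*(53*n - 251) - 70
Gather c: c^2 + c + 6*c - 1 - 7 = c^2 + 7*c - 8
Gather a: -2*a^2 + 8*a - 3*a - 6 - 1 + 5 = -2*a^2 + 5*a - 2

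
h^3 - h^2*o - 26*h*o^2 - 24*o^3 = (h - 6*o)*(h + o)*(h + 4*o)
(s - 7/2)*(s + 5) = s^2 + 3*s/2 - 35/2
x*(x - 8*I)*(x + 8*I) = x^3 + 64*x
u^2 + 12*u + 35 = (u + 5)*(u + 7)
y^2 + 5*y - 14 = (y - 2)*(y + 7)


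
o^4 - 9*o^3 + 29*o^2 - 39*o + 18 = (o - 3)^2*(o - 2)*(o - 1)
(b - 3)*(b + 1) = b^2 - 2*b - 3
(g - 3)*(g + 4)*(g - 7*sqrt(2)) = g^3 - 7*sqrt(2)*g^2 + g^2 - 12*g - 7*sqrt(2)*g + 84*sqrt(2)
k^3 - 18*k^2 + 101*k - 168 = (k - 8)*(k - 7)*(k - 3)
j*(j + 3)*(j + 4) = j^3 + 7*j^2 + 12*j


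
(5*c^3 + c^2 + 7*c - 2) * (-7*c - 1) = -35*c^4 - 12*c^3 - 50*c^2 + 7*c + 2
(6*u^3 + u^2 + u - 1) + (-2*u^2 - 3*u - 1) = 6*u^3 - u^2 - 2*u - 2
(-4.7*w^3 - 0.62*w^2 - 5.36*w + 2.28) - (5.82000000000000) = -4.7*w^3 - 0.62*w^2 - 5.36*w - 3.54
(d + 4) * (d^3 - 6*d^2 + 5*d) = d^4 - 2*d^3 - 19*d^2 + 20*d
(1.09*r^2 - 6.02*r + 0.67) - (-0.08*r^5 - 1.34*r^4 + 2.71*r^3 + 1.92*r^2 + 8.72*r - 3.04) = 0.08*r^5 + 1.34*r^4 - 2.71*r^3 - 0.83*r^2 - 14.74*r + 3.71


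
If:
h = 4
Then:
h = 4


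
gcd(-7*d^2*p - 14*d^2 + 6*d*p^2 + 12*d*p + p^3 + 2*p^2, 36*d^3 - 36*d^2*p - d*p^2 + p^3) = -d + p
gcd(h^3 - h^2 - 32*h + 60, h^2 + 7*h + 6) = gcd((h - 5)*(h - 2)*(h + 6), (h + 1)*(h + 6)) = h + 6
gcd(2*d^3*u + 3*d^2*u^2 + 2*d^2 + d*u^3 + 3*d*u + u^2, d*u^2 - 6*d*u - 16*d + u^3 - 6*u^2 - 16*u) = d + u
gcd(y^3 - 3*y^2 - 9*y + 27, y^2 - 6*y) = 1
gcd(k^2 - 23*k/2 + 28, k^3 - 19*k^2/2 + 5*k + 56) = k^2 - 23*k/2 + 28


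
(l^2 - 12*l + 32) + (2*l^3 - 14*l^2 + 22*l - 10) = 2*l^3 - 13*l^2 + 10*l + 22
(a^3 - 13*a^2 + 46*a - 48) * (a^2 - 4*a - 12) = a^5 - 17*a^4 + 86*a^3 - 76*a^2 - 360*a + 576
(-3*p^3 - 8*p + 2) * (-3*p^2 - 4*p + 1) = 9*p^5 + 12*p^4 + 21*p^3 + 26*p^2 - 16*p + 2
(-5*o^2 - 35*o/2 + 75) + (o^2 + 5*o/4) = -4*o^2 - 65*o/4 + 75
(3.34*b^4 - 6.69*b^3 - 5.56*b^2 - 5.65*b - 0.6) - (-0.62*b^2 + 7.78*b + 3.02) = 3.34*b^4 - 6.69*b^3 - 4.94*b^2 - 13.43*b - 3.62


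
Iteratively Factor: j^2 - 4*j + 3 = (j - 3)*(j - 1)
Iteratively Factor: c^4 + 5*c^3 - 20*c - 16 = (c + 2)*(c^3 + 3*c^2 - 6*c - 8) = (c + 2)*(c + 4)*(c^2 - c - 2) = (c - 2)*(c + 2)*(c + 4)*(c + 1)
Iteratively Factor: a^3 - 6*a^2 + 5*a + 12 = (a - 3)*(a^2 - 3*a - 4) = (a - 4)*(a - 3)*(a + 1)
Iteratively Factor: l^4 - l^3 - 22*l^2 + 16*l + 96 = (l + 2)*(l^3 - 3*l^2 - 16*l + 48) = (l - 4)*(l + 2)*(l^2 + l - 12) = (l - 4)*(l + 2)*(l + 4)*(l - 3)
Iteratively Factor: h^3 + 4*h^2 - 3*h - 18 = (h + 3)*(h^2 + h - 6) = (h + 3)^2*(h - 2)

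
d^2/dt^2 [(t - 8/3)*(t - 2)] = 2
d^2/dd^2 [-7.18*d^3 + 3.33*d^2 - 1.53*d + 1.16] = 6.66 - 43.08*d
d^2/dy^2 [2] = 0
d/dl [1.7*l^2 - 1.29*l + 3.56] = 3.4*l - 1.29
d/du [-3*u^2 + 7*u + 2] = 7 - 6*u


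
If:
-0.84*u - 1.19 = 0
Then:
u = -1.42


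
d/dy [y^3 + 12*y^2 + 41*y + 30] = 3*y^2 + 24*y + 41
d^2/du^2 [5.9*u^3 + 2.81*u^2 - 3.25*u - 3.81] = 35.4*u + 5.62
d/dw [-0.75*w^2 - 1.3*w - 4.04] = -1.5*w - 1.3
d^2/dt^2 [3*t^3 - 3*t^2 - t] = 18*t - 6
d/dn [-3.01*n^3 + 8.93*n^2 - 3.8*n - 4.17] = -9.03*n^2 + 17.86*n - 3.8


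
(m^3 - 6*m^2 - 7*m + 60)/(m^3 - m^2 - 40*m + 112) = (m^2 - 2*m - 15)/(m^2 + 3*m - 28)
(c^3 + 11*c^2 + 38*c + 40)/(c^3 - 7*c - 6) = (c^2 + 9*c + 20)/(c^2 - 2*c - 3)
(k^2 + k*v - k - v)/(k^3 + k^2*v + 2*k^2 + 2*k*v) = (k - 1)/(k*(k + 2))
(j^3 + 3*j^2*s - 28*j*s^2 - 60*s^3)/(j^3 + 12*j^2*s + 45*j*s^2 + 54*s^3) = (j^2 - 3*j*s - 10*s^2)/(j^2 + 6*j*s + 9*s^2)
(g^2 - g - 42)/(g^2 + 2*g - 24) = (g - 7)/(g - 4)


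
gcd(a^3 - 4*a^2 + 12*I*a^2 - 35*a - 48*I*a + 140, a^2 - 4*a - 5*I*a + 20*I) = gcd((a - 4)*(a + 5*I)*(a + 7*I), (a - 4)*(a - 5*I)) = a - 4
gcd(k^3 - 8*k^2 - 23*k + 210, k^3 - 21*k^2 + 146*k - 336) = k^2 - 13*k + 42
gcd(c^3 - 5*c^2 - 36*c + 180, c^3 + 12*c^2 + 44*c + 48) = c + 6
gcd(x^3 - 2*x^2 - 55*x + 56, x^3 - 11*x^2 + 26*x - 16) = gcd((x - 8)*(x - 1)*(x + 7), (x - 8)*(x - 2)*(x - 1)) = x^2 - 9*x + 8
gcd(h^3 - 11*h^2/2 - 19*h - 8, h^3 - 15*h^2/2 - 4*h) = h^2 - 15*h/2 - 4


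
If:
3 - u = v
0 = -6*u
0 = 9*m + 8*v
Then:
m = -8/3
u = 0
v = 3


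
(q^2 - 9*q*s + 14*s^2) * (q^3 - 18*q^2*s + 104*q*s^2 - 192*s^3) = q^5 - 27*q^4*s + 280*q^3*s^2 - 1380*q^2*s^3 + 3184*q*s^4 - 2688*s^5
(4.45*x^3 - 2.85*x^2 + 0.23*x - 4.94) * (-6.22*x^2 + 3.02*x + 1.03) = -27.679*x^5 + 31.166*x^4 - 5.4541*x^3 + 28.4859*x^2 - 14.6819*x - 5.0882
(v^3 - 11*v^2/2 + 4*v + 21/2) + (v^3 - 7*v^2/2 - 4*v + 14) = 2*v^3 - 9*v^2 + 49/2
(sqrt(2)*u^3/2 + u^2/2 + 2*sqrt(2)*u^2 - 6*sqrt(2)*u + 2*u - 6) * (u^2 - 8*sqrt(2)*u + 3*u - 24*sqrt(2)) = sqrt(2)*u^5/2 - 15*u^4/2 + 7*sqrt(2)*u^4/2 - 105*u^3/2 - 4*sqrt(2)*u^3 - 46*sqrt(2)*u^2 + 270*u + 144*sqrt(2)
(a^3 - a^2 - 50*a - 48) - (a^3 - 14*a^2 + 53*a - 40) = 13*a^2 - 103*a - 8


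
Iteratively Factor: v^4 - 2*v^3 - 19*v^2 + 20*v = (v - 5)*(v^3 + 3*v^2 - 4*v) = (v - 5)*(v + 4)*(v^2 - v) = v*(v - 5)*(v + 4)*(v - 1)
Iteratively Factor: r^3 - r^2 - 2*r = (r + 1)*(r^2 - 2*r) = (r - 2)*(r + 1)*(r)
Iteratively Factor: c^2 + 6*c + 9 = (c + 3)*(c + 3)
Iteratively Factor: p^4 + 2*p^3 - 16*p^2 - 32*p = (p + 2)*(p^3 - 16*p) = (p + 2)*(p + 4)*(p^2 - 4*p) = p*(p + 2)*(p + 4)*(p - 4)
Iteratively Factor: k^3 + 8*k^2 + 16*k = (k + 4)*(k^2 + 4*k) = (k + 4)^2*(k)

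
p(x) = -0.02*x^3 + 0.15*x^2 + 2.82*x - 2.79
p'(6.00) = 2.46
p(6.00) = 15.21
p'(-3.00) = 1.38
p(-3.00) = -9.36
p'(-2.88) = 1.46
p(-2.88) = -9.19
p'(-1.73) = 2.12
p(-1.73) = -7.12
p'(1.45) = 3.13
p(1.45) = 1.55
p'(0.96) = 3.05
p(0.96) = 0.04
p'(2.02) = 3.18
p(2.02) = 3.35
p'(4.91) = 2.85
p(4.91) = 12.30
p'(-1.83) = 2.07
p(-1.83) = -7.33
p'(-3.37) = 1.13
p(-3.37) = -9.82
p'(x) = -0.06*x^2 + 0.3*x + 2.82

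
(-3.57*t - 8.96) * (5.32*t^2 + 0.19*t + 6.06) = -18.9924*t^3 - 48.3455*t^2 - 23.3366*t - 54.2976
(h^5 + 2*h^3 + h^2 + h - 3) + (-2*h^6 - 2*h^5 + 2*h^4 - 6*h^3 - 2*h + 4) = -2*h^6 - h^5 + 2*h^4 - 4*h^3 + h^2 - h + 1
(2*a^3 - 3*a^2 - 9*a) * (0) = 0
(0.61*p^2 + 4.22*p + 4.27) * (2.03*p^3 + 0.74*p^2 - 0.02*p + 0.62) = 1.2383*p^5 + 9.018*p^4 + 11.7787*p^3 + 3.4536*p^2 + 2.531*p + 2.6474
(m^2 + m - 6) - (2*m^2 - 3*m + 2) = -m^2 + 4*m - 8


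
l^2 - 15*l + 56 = (l - 8)*(l - 7)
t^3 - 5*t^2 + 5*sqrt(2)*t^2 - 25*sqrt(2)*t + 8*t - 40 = (t - 5)*(t + sqrt(2))*(t + 4*sqrt(2))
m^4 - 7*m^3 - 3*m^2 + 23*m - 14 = (m - 7)*(m - 1)^2*(m + 2)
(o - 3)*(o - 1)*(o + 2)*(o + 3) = o^4 + o^3 - 11*o^2 - 9*o + 18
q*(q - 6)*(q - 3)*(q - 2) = q^4 - 11*q^3 + 36*q^2 - 36*q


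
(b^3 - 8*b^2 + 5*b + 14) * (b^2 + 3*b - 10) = b^5 - 5*b^4 - 29*b^3 + 109*b^2 - 8*b - 140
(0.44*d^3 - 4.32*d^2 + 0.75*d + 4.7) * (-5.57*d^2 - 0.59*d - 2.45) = -2.4508*d^5 + 23.8028*d^4 - 2.7067*d^3 - 16.0375*d^2 - 4.6105*d - 11.515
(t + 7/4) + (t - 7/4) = 2*t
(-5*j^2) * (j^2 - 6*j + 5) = -5*j^4 + 30*j^3 - 25*j^2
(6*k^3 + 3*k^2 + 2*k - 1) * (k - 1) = 6*k^4 - 3*k^3 - k^2 - 3*k + 1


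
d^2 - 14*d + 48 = (d - 8)*(d - 6)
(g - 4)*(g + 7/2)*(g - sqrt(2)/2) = g^3 - sqrt(2)*g^2/2 - g^2/2 - 14*g + sqrt(2)*g/4 + 7*sqrt(2)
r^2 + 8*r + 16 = (r + 4)^2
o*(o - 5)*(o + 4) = o^3 - o^2 - 20*o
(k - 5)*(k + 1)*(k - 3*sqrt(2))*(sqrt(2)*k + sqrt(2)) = sqrt(2)*k^4 - 6*k^3 - 3*sqrt(2)*k^3 - 9*sqrt(2)*k^2 + 18*k^2 - 5*sqrt(2)*k + 54*k + 30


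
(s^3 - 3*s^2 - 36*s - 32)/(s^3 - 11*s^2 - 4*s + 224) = (s + 1)/(s - 7)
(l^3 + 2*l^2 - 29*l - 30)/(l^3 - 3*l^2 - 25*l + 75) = (l^2 + 7*l + 6)/(l^2 + 2*l - 15)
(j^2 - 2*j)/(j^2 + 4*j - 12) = j/(j + 6)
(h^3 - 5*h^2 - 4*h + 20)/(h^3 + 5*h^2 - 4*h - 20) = (h - 5)/(h + 5)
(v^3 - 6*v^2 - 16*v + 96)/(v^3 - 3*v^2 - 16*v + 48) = (v - 6)/(v - 3)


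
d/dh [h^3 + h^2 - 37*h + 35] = 3*h^2 + 2*h - 37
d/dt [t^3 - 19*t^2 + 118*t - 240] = 3*t^2 - 38*t + 118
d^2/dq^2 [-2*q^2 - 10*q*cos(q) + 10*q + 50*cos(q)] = 10*q*cos(q) + 20*sin(q) - 50*cos(q) - 4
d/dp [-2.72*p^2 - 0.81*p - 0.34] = -5.44*p - 0.81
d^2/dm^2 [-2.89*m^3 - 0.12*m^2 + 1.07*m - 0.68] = -17.34*m - 0.24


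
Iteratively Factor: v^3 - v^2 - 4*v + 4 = (v - 1)*(v^2 - 4) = (v - 1)*(v + 2)*(v - 2)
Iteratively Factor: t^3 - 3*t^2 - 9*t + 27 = (t + 3)*(t^2 - 6*t + 9) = (t - 3)*(t + 3)*(t - 3)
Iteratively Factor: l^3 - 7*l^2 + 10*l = (l)*(l^2 - 7*l + 10) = l*(l - 5)*(l - 2)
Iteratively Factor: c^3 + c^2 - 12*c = (c - 3)*(c^2 + 4*c) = (c - 3)*(c + 4)*(c)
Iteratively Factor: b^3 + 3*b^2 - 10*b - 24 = (b + 2)*(b^2 + b - 12) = (b + 2)*(b + 4)*(b - 3)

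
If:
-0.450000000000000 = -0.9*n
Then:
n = 0.50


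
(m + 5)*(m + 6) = m^2 + 11*m + 30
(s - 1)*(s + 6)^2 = s^3 + 11*s^2 + 24*s - 36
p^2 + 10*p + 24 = (p + 4)*(p + 6)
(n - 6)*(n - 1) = n^2 - 7*n + 6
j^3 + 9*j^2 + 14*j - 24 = (j - 1)*(j + 4)*(j + 6)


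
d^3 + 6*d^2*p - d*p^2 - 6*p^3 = (d - p)*(d + p)*(d + 6*p)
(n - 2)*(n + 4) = n^2 + 2*n - 8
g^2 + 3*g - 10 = (g - 2)*(g + 5)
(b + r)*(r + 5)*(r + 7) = b*r^2 + 12*b*r + 35*b + r^3 + 12*r^2 + 35*r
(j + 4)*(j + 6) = j^2 + 10*j + 24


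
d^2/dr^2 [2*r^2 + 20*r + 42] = 4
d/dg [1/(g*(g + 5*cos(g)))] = (5*g*sin(g) - 2*g - 5*cos(g))/(g^2*(g + 5*cos(g))^2)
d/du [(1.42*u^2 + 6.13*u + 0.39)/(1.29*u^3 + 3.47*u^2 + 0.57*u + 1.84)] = (-1.8318*u^4 - 15.8154*u^3 - 21.971*u^2 + 2.519*u + 11.0569)/(1.6641*u^6 + 8.9526*u^5 + 13.5115*u^4 + 8.703*u^3 + 13.0945*u^2 + 2.0976*u + 3.3856)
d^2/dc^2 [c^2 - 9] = 2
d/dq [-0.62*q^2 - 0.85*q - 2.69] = -1.24*q - 0.85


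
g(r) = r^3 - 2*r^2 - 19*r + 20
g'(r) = 3*r^2 - 4*r - 19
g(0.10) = 18.08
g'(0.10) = -19.37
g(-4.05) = -2.29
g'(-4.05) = 46.41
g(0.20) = 16.13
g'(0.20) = -19.68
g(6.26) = 68.00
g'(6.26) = 73.52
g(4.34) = -18.38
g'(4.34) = 20.15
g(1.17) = -3.37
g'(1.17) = -19.57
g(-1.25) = 38.67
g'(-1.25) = -9.31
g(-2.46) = 39.75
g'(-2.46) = 8.99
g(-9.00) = -700.00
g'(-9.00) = 260.00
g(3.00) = -28.00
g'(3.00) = -4.00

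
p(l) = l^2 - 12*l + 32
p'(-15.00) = -42.00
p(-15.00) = 437.00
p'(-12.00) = -36.00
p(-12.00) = 320.00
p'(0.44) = -11.12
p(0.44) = 26.91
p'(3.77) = -4.46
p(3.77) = 0.97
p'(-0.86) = -13.72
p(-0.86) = 43.06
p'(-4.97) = -21.94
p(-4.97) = 116.34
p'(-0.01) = -12.02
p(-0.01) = 32.12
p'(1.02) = -9.96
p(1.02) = 20.80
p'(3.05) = -5.90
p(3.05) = 4.70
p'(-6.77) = -25.54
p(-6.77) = 159.07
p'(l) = 2*l - 12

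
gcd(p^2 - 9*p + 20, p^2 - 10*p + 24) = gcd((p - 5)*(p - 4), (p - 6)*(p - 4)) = p - 4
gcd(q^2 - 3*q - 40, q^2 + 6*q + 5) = q + 5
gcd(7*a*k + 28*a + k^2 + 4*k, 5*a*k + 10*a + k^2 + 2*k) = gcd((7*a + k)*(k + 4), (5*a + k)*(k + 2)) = 1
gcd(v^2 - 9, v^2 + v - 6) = v + 3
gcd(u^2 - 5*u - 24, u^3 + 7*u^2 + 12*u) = u + 3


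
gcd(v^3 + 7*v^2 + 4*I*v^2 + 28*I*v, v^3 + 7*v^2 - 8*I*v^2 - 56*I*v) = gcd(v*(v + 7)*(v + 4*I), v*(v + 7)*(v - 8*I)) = v^2 + 7*v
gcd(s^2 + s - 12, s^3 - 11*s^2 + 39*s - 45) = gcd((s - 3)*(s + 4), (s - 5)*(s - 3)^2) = s - 3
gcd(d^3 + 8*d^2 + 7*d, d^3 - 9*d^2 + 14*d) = d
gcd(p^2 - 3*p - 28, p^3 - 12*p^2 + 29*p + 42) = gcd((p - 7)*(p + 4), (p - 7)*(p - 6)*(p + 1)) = p - 7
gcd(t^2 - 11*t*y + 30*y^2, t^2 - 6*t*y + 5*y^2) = -t + 5*y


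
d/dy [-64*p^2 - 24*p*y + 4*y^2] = -24*p + 8*y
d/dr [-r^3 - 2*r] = -3*r^2 - 2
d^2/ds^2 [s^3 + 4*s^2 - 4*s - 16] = 6*s + 8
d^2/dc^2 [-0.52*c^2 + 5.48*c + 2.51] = -1.04000000000000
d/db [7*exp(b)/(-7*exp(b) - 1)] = -7*exp(b)/(7*exp(b) + 1)^2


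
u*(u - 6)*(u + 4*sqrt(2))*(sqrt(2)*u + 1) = sqrt(2)*u^4 - 6*sqrt(2)*u^3 + 9*u^3 - 54*u^2 + 4*sqrt(2)*u^2 - 24*sqrt(2)*u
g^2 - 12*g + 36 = (g - 6)^2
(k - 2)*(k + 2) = k^2 - 4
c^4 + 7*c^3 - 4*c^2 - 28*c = c*(c - 2)*(c + 2)*(c + 7)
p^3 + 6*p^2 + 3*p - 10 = (p - 1)*(p + 2)*(p + 5)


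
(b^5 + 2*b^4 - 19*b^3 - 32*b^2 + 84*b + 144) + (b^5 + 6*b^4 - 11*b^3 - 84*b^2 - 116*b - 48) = 2*b^5 + 8*b^4 - 30*b^3 - 116*b^2 - 32*b + 96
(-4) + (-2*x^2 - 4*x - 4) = -2*x^2 - 4*x - 8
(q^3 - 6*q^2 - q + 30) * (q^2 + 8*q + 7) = q^5 + 2*q^4 - 42*q^3 - 20*q^2 + 233*q + 210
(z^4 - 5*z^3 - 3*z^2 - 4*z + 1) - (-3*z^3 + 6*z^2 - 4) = z^4 - 2*z^3 - 9*z^2 - 4*z + 5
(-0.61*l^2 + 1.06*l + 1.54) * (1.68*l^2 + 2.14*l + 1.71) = -1.0248*l^4 + 0.4754*l^3 + 3.8125*l^2 + 5.1082*l + 2.6334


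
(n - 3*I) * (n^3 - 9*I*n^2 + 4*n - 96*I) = n^4 - 12*I*n^3 - 23*n^2 - 108*I*n - 288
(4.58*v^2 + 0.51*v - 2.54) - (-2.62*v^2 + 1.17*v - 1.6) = 7.2*v^2 - 0.66*v - 0.94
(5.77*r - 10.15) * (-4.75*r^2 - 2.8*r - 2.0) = -27.4075*r^3 + 32.0565*r^2 + 16.88*r + 20.3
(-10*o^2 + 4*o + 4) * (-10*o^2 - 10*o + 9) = 100*o^4 + 60*o^3 - 170*o^2 - 4*o + 36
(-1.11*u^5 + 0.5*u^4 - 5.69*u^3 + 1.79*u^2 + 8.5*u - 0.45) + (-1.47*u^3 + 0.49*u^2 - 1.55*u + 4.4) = -1.11*u^5 + 0.5*u^4 - 7.16*u^3 + 2.28*u^2 + 6.95*u + 3.95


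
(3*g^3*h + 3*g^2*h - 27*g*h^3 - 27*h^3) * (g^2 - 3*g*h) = 3*g^5*h - 9*g^4*h^2 + 3*g^4*h - 27*g^3*h^3 - 9*g^3*h^2 + 81*g^2*h^4 - 27*g^2*h^3 + 81*g*h^4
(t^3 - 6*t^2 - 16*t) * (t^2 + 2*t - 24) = t^5 - 4*t^4 - 52*t^3 + 112*t^2 + 384*t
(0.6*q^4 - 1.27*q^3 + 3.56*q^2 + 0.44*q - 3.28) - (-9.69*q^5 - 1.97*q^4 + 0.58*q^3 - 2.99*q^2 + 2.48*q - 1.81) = 9.69*q^5 + 2.57*q^4 - 1.85*q^3 + 6.55*q^2 - 2.04*q - 1.47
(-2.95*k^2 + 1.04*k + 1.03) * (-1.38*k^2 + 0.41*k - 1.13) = 4.071*k^4 - 2.6447*k^3 + 2.3385*k^2 - 0.7529*k - 1.1639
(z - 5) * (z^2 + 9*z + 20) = z^3 + 4*z^2 - 25*z - 100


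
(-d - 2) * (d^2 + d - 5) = -d^3 - 3*d^2 + 3*d + 10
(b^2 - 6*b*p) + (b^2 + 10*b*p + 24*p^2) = 2*b^2 + 4*b*p + 24*p^2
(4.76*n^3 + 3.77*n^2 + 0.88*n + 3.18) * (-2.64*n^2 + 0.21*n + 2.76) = -12.5664*n^5 - 8.9532*n^4 + 11.6061*n^3 + 2.1948*n^2 + 3.0966*n + 8.7768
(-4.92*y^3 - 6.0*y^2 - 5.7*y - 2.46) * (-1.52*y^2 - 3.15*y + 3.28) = 7.4784*y^5 + 24.618*y^4 + 11.4264*y^3 + 2.0142*y^2 - 10.947*y - 8.0688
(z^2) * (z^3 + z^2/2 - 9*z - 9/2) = z^5 + z^4/2 - 9*z^3 - 9*z^2/2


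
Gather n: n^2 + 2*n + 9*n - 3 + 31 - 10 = n^2 + 11*n + 18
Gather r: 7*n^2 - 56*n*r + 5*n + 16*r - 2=7*n^2 + 5*n + r*(16 - 56*n) - 2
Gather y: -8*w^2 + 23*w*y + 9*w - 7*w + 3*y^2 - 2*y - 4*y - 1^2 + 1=-8*w^2 + 2*w + 3*y^2 + y*(23*w - 6)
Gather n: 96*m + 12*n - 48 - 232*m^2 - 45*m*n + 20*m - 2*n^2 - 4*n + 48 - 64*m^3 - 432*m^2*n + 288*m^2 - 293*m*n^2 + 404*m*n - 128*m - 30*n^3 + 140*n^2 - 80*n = -64*m^3 + 56*m^2 - 12*m - 30*n^3 + n^2*(138 - 293*m) + n*(-432*m^2 + 359*m - 72)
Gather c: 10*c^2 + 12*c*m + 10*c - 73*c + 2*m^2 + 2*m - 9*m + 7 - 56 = 10*c^2 + c*(12*m - 63) + 2*m^2 - 7*m - 49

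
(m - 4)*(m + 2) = m^2 - 2*m - 8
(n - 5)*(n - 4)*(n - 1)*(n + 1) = n^4 - 9*n^3 + 19*n^2 + 9*n - 20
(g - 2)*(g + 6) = g^2 + 4*g - 12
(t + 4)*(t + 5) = t^2 + 9*t + 20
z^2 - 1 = (z - 1)*(z + 1)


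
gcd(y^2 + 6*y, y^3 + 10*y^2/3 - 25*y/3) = y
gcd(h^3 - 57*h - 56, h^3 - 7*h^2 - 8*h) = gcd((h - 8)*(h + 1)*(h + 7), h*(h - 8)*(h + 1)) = h^2 - 7*h - 8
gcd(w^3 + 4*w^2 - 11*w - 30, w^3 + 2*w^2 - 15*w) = w^2 + 2*w - 15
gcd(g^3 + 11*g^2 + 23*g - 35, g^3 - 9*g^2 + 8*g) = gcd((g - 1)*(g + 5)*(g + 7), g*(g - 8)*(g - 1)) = g - 1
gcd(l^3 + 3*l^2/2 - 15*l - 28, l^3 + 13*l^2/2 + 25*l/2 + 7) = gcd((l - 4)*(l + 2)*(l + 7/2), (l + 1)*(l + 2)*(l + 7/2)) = l^2 + 11*l/2 + 7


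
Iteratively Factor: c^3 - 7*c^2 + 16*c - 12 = (c - 2)*(c^2 - 5*c + 6) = (c - 2)^2*(c - 3)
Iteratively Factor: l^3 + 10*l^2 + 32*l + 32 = (l + 4)*(l^2 + 6*l + 8) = (l + 4)^2*(l + 2)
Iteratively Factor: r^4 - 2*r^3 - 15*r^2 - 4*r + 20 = (r + 2)*(r^3 - 4*r^2 - 7*r + 10) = (r - 5)*(r + 2)*(r^2 + r - 2) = (r - 5)*(r + 2)^2*(r - 1)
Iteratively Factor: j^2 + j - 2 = (j - 1)*(j + 2)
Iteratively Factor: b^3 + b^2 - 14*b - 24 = (b + 3)*(b^2 - 2*b - 8) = (b + 2)*(b + 3)*(b - 4)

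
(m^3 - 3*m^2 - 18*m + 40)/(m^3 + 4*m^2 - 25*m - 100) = (m - 2)/(m + 5)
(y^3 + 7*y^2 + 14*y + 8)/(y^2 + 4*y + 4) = (y^2 + 5*y + 4)/(y + 2)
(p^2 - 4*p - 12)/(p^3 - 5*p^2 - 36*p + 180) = (p + 2)/(p^2 + p - 30)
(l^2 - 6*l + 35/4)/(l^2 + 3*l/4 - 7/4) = (4*l^2 - 24*l + 35)/(4*l^2 + 3*l - 7)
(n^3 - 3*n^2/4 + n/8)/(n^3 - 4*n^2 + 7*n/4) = (4*n - 1)/(2*(2*n - 7))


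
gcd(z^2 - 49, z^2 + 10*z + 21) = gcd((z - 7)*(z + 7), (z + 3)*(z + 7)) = z + 7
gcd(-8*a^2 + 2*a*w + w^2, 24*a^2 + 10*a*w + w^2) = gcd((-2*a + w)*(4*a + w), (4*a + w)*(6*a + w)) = 4*a + w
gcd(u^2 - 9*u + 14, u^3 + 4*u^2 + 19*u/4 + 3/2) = 1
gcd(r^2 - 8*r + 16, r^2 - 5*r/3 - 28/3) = r - 4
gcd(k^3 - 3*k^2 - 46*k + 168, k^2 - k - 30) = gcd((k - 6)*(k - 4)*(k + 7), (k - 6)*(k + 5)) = k - 6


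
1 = 1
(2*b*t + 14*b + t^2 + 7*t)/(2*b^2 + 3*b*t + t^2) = (t + 7)/(b + t)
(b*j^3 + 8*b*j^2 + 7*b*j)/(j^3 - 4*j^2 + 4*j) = b*(j^2 + 8*j + 7)/(j^2 - 4*j + 4)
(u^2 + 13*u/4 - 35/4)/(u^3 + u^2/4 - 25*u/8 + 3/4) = 2*(4*u^2 + 13*u - 35)/(8*u^3 + 2*u^2 - 25*u + 6)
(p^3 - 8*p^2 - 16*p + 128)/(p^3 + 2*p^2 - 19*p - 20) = (p^2 - 4*p - 32)/(p^2 + 6*p + 5)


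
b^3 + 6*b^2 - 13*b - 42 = (b - 3)*(b + 2)*(b + 7)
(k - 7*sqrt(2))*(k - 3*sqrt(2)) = k^2 - 10*sqrt(2)*k + 42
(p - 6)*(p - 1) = p^2 - 7*p + 6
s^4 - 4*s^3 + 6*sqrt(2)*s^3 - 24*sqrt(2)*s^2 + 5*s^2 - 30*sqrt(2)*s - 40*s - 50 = (s - 5)*(s + 1)*(s + sqrt(2))*(s + 5*sqrt(2))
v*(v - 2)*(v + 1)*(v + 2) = v^4 + v^3 - 4*v^2 - 4*v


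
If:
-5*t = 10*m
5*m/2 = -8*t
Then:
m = 0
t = 0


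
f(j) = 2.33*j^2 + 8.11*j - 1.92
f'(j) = 4.66*j + 8.11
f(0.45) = 2.20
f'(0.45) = 10.21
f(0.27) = 0.44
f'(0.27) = 9.37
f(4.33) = 76.88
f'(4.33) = 28.29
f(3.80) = 62.54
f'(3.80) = 25.82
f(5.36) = 108.49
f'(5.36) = 33.09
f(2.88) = 40.76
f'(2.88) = 21.53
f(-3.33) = -3.09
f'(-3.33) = -7.41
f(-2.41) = -7.93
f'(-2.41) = -3.12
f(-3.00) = -5.28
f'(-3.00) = -5.87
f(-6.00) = 33.30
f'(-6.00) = -19.85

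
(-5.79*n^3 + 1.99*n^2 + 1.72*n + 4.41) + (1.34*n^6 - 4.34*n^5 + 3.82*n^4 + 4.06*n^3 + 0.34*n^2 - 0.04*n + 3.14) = 1.34*n^6 - 4.34*n^5 + 3.82*n^4 - 1.73*n^3 + 2.33*n^2 + 1.68*n + 7.55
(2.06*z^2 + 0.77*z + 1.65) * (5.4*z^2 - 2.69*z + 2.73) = 11.124*z^4 - 1.3834*z^3 + 12.4625*z^2 - 2.3364*z + 4.5045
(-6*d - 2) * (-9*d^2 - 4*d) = 54*d^3 + 42*d^2 + 8*d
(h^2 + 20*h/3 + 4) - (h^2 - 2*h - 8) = 26*h/3 + 12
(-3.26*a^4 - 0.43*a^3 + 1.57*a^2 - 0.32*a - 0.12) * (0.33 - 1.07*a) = 3.4882*a^5 - 0.6157*a^4 - 1.8218*a^3 + 0.8605*a^2 + 0.0228*a - 0.0396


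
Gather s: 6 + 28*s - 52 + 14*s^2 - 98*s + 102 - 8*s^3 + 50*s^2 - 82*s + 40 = -8*s^3 + 64*s^2 - 152*s + 96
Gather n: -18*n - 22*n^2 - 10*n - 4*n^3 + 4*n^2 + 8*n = -4*n^3 - 18*n^2 - 20*n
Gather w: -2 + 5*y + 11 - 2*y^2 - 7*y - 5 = -2*y^2 - 2*y + 4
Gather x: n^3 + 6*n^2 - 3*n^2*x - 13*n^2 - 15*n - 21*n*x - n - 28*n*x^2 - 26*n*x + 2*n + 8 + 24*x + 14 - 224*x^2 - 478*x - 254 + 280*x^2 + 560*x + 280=n^3 - 7*n^2 - 14*n + x^2*(56 - 28*n) + x*(-3*n^2 - 47*n + 106) + 48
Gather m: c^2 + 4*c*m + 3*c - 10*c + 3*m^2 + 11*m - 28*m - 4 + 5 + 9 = c^2 - 7*c + 3*m^2 + m*(4*c - 17) + 10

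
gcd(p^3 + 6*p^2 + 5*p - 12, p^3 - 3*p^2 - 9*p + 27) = p + 3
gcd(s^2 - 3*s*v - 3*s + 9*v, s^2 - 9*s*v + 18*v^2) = s - 3*v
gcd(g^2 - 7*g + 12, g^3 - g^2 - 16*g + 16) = g - 4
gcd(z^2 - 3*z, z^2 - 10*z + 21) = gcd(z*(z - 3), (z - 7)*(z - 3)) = z - 3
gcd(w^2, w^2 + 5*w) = w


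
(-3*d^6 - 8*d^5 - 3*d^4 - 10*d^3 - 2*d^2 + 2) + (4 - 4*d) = -3*d^6 - 8*d^5 - 3*d^4 - 10*d^3 - 2*d^2 - 4*d + 6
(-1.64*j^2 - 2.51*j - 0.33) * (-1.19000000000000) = 1.9516*j^2 + 2.9869*j + 0.3927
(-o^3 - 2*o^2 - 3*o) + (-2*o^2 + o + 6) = -o^3 - 4*o^2 - 2*o + 6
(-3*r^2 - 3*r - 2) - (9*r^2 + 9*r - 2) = -12*r^2 - 12*r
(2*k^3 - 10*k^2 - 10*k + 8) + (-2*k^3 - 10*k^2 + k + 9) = -20*k^2 - 9*k + 17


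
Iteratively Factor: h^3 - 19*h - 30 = (h - 5)*(h^2 + 5*h + 6) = (h - 5)*(h + 3)*(h + 2)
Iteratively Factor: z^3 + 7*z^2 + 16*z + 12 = (z + 3)*(z^2 + 4*z + 4) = (z + 2)*(z + 3)*(z + 2)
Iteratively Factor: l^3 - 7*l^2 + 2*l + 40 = (l + 2)*(l^2 - 9*l + 20) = (l - 5)*(l + 2)*(l - 4)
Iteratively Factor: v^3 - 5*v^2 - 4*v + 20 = (v - 2)*(v^2 - 3*v - 10) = (v - 5)*(v - 2)*(v + 2)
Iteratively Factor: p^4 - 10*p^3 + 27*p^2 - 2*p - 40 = (p - 4)*(p^3 - 6*p^2 + 3*p + 10) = (p - 4)*(p + 1)*(p^2 - 7*p + 10) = (p - 5)*(p - 4)*(p + 1)*(p - 2)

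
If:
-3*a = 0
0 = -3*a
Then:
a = 0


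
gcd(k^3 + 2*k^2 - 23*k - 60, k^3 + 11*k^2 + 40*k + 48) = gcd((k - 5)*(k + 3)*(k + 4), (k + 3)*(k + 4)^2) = k^2 + 7*k + 12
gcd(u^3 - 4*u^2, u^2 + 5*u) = u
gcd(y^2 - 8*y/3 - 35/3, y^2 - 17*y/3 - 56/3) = y + 7/3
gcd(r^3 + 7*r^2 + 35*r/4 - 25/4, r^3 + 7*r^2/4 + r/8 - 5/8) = r - 1/2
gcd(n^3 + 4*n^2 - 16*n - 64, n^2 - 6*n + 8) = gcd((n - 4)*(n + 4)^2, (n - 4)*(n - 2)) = n - 4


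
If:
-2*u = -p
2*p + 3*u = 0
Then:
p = 0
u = 0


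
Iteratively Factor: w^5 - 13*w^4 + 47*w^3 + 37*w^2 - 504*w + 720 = (w + 3)*(w^4 - 16*w^3 + 95*w^2 - 248*w + 240) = (w - 4)*(w + 3)*(w^3 - 12*w^2 + 47*w - 60) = (w - 5)*(w - 4)*(w + 3)*(w^2 - 7*w + 12) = (w - 5)*(w - 4)^2*(w + 3)*(w - 3)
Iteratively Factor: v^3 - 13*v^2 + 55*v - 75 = (v - 5)*(v^2 - 8*v + 15) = (v - 5)^2*(v - 3)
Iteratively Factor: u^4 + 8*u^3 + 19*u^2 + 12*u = (u + 1)*(u^3 + 7*u^2 + 12*u) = u*(u + 1)*(u^2 + 7*u + 12) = u*(u + 1)*(u + 3)*(u + 4)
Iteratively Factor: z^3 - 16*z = (z + 4)*(z^2 - 4*z) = z*(z + 4)*(z - 4)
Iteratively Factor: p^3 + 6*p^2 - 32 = (p + 4)*(p^2 + 2*p - 8) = (p + 4)^2*(p - 2)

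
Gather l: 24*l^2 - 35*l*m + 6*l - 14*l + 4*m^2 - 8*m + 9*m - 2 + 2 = 24*l^2 + l*(-35*m - 8) + 4*m^2 + m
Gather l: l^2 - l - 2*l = l^2 - 3*l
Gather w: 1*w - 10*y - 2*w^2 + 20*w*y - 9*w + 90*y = -2*w^2 + w*(20*y - 8) + 80*y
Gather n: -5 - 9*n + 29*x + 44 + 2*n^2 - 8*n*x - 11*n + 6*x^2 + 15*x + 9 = 2*n^2 + n*(-8*x - 20) + 6*x^2 + 44*x + 48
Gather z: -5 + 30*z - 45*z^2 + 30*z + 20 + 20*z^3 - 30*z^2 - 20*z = 20*z^3 - 75*z^2 + 40*z + 15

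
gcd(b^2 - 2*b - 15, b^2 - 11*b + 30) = b - 5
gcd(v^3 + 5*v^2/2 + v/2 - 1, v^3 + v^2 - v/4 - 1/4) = v^2 + v/2 - 1/2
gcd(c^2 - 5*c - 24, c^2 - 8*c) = c - 8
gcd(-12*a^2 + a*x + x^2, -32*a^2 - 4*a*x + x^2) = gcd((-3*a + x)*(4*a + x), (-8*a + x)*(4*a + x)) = 4*a + x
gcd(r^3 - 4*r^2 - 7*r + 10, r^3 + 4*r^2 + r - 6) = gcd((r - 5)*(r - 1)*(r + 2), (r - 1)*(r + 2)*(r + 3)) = r^2 + r - 2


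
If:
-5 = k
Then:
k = -5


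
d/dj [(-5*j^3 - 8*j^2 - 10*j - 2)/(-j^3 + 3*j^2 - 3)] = (-23*j^4 - 20*j^3 + 69*j^2 + 60*j + 30)/(j^6 - 6*j^5 + 9*j^4 + 6*j^3 - 18*j^2 + 9)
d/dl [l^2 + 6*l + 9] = 2*l + 6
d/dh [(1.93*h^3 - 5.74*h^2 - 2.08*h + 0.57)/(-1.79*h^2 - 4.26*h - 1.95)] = (-3.4547*h^4 - 16.4436*h^3 + 9.4387*h^2 + 24.4266*h + 6.4842)/(3.2041*h^4 + 15.2508*h^3 + 25.1286*h^2 + 16.614*h + 3.8025)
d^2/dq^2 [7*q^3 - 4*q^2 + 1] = 42*q - 8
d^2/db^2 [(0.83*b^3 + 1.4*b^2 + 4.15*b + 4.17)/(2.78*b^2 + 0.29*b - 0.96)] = (66.458174*b^3 + 214.396056*b^2 + 91.213812*b + 27.850386)/(21.484952*b^6 + 6.723708*b^5 - 21.556398*b^4 - 4.619323*b^3 + 7.443936*b^2 + 0.801792*b - 0.884736)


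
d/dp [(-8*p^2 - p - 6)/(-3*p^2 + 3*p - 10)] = (-27*p^2 + 124*p + 28)/(9*p^4 - 18*p^3 + 69*p^2 - 60*p + 100)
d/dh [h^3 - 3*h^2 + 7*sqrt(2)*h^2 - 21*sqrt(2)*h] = 3*h^2 - 6*h + 14*sqrt(2)*h - 21*sqrt(2)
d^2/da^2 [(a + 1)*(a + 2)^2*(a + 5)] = 12*a^2 + 60*a + 66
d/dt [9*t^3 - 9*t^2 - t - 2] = 27*t^2 - 18*t - 1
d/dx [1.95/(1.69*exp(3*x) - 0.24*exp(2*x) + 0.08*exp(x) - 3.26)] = (-9.8865*exp(2*x) + 0.936*exp(x) - 0.156)*exp(x)/(1.69*exp(3*x) - 0.24*exp(2*x) + 0.08*exp(x) - 3.26)^2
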